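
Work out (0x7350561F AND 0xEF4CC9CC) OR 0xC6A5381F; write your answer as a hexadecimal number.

0x7350561F AND 0xEF4CC9CC = 0x6340400C.
Then OR with 0xC6A5381F.

0xE7E5781F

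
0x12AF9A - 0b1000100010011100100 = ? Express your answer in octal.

0o3465266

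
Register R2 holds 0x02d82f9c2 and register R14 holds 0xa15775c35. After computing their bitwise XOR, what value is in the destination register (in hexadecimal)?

0xa38f5a5f7

XOR each hex digit independently (no carries):
  0^a=a, 2^1=3, d^5=8, 8^7=f, 2^7=5, f^5=a, 9^c=5, c^3=f, 2^5=7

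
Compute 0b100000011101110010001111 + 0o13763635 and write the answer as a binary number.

0o13763635 = 0b1011111110011110011101 in binary.
Add column by column in base 2, right to left:
  1+1 = 0 carry 1
  1+0+1 = 0 carry 1
  1+1+1 = 1 carry 1
  1+1+1 = 1 carry 1
  0+1+1 = 0 carry 1
  0+0+1 = 1
  0+0 = 0
  1+1 = 0 carry 1
  0+1+1 = 0 carry 1
  0+1+1 = 0 carry 1
  1+1+1 = 1 carry 1
  1+0+1 = 0 carry 1
  1+0+1 = 0 carry 1
  0+1+1 = 0 carry 1
  1+1+1 = 1 carry 1
  1+1+1 = 1 carry 1
  1+1+1 = 1 carry 1
  0+1+1 = 0 carry 1
  0+1+1 = 0 carry 1
  0+1+1 = 0 carry 1
  0+0+1 = 1
  0+1 = 1
  0+0 = 0
  1+0 = 1

0b101100011100010000101100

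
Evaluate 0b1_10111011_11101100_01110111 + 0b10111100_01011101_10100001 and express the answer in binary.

Add column by column in base 2, right to left:
  1+1 = 0 carry 1
  1+0+1 = 0 carry 1
  1+0+1 = 0 carry 1
  0+0+1 = 1
  1+0 = 1
  1+1 = 0 carry 1
  1+0+1 = 0 carry 1
  0+1+1 = 0 carry 1
  0+1+1 = 0 carry 1
  0+0+1 = 1
  1+1 = 0 carry 1
  1+1+1 = 1 carry 1
  0+1+1 = 0 carry 1
  1+0+1 = 0 carry 1
  1+1+1 = 1 carry 1
  1+0+1 = 0 carry 1
  1+0+1 = 0 carry 1
  1+0+1 = 0 carry 1
  0+1+1 = 0 carry 1
  1+1+1 = 1 carry 1
  1+1+1 = 1 carry 1
  1+1+1 = 1 carry 1
  0+0+1 = 1
  1+1 = 0 carry 1
  1+0+1 = 0 carry 1
  final carry 1

0b10011110000100101000011000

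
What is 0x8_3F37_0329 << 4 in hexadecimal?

0x83F3703290

Shifting left by 4 bits = 1 hex digit: append 1 zero.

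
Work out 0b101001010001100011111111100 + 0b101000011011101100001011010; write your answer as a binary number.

Add column by column in base 2, right to left:
  0+0 = 0
  0+1 = 1
  1+0 = 1
  1+1 = 0 carry 1
  1+1+1 = 1 carry 1
  1+0+1 = 0 carry 1
  1+1+1 = 1 carry 1
  1+0+1 = 0 carry 1
  1+0+1 = 0 carry 1
  1+0+1 = 0 carry 1
  1+0+1 = 0 carry 1
  0+1+1 = 0 carry 1
  0+1+1 = 0 carry 1
  0+0+1 = 1
  1+1 = 0 carry 1
  1+1+1 = 1 carry 1
  0+1+1 = 0 carry 1
  0+0+1 = 1
  0+1 = 1
  1+1 = 0 carry 1
  0+0+1 = 1
  1+0 = 1
  0+0 = 0
  0+0 = 0
  1+1 = 0 carry 1
  0+0+1 = 1
  1+1 = 0 carry 1
  final carry 1

0b1010001101101010000001010110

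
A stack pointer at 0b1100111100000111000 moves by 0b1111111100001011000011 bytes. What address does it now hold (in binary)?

0b10001100011101011111011

Add column by column in base 2, right to left:
  0+1 = 1
  0+1 = 1
  0+0 = 0
  1+0 = 1
  1+0 = 1
  1+0 = 1
  0+1 = 1
  0+1 = 1
  0+0 = 0
  0+1 = 1
  0+0 = 0
  1+0 = 1
  1+0 = 1
  1+0 = 1
  1+1 = 0 carry 1
  0+1+1 = 0 carry 1
  0+1+1 = 0 carry 1
  1+1+1 = 1 carry 1
  1+1+1 = 1 carry 1
  0+1+1 = 0 carry 1
  0+1+1 = 0 carry 1
  0+1+1 = 0 carry 1
  final carry 1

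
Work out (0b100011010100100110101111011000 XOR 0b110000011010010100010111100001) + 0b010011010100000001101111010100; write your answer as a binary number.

0b100110100010110100101000001101

First 0b100011010100100110101111011000 XOR 0b110000011010010100010111100001 = 0b010011001110110010111000111001.
Add column by column in base 2, right to left:
  1+0 = 1
  0+0 = 0
  0+1 = 1
  1+0 = 1
  1+1 = 0 carry 1
  1+0+1 = 0 carry 1
  0+1+1 = 0 carry 1
  0+1+1 = 0 carry 1
  0+1+1 = 0 carry 1
  1+1+1 = 1 carry 1
  1+0+1 = 0 carry 1
  1+1+1 = 1 carry 1
  0+1+1 = 0 carry 1
  1+0+1 = 0 carry 1
  0+0+1 = 1
  0+0 = 0
  1+0 = 1
  1+0 = 1
  0+0 = 0
  1+0 = 1
  1+1 = 0 carry 1
  1+0+1 = 0 carry 1
  0+1+1 = 0 carry 1
  0+0+1 = 1
  1+1 = 0 carry 1
  1+1+1 = 1 carry 1
  0+0+1 = 1
  0+0 = 0
  1+1 = 0 carry 1
  final carry 1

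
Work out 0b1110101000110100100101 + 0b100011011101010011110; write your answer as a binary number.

0b10011000100011111000011

Add column by column in base 2, right to left:
  1+0 = 1
  0+1 = 1
  1+1 = 0 carry 1
  0+1+1 = 0 carry 1
  0+1+1 = 0 carry 1
  1+0+1 = 0 carry 1
  0+0+1 = 1
  0+1 = 1
  1+0 = 1
  0+1 = 1
  1+0 = 1
  1+1 = 0 carry 1
  0+1+1 = 0 carry 1
  0+1+1 = 0 carry 1
  0+0+1 = 1
  1+1 = 0 carry 1
  0+1+1 = 0 carry 1
  1+0+1 = 0 carry 1
  0+0+1 = 1
  1+0 = 1
  1+1 = 0 carry 1
  1+0+1 = 0 carry 1
  final carry 1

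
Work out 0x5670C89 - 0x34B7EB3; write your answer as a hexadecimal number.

0x21B8DD6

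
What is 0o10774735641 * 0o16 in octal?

0o175725041316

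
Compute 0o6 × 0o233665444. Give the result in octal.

0o1647101330

Multiply each base-8 digit by 6, carrying:
  4×6 = 24 → write 0 carry 3
  4×6+3 = 27 → write 3 carry 3
  4×6+3 = 27 → write 3 carry 3
  5×6+3 = 33 → write 1 carry 4
  6×6+4 = 40 → write 0 carry 5
  6×6+5 = 41 → write 1 carry 5
  3×6+5 = 23 → write 7 carry 2
  3×6+2 = 20 → write 4 carry 2
  2×6+2 = 14 → write 6 carry 1
  remaining carry: 1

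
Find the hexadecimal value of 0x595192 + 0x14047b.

0x6d560d

Add column by column in base 16, right to left:
  2+b = d
  9+7 = 0 carry 1
  1+4+1 = 6
  5+0 = 5
  9+4 = d
  5+1 = 6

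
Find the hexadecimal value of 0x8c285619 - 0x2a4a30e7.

0x61de2532

Subtract column by column in base 16:
  9-7 → 2
  1-e → 3 (borrow)
  6-0-1 → 5
  5-3 → 2
  8-a → e (borrow)
  2-4-1 → d (borrow)
  c-a-1 → 1
  8-2 → 6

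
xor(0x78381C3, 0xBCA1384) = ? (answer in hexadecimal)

0xC499247

XOR each hex digit independently (no carries):
  7^B=C, 8^C=4, 3^A=9, 8^1=9, 1^3=2, C^8=4, 3^4=7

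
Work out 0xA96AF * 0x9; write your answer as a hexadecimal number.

Multiply each base-16 digit by 9, carrying:
  F×9 = 135 → write 7 carry 8
  A×9+8 = 98 → write 2 carry 6
  6×9+6 = 60 → write C carry 3
  9×9+3 = 84 → write 4 carry 5
  A×9+5 = 95 → write F carry 5
  remaining carry: 5

0x5F4C27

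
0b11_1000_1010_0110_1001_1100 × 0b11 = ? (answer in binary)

0b101010011111001111010100

Multiply each base-2 digit by 3, carrying:
  0×3 = 0 → write 0
  0×3 = 0 → write 0
  1×3 = 3 → write 1 carry 1
  1×3+1 = 4 → write 0 carry 2
  1×3+2 = 5 → write 1 carry 2
  0×3+2 = 2 → write 0 carry 1
  0×3+1 = 1 → write 1
  1×3 = 3 → write 1 carry 1
  0×3+1 = 1 → write 1
  1×3 = 3 → write 1 carry 1
  1×3+1 = 4 → write 0 carry 2
  0×3+2 = 2 → write 0 carry 1
  0×3+1 = 1 → write 1
  1×3 = 3 → write 1 carry 1
  0×3+1 = 1 → write 1
  1×3 = 3 → write 1 carry 1
  0×3+1 = 1 → write 1
  0×3 = 0 → write 0
  0×3 = 0 → write 0
  1×3 = 3 → write 1 carry 1
  1×3+1 = 4 → write 0 carry 2
  1×3+2 = 5 → write 1 carry 2
  remaining carry: 10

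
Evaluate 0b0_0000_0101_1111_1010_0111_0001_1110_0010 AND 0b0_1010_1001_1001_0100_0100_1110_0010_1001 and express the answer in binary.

AND bit by bit (1 only where both bits are 1):
  000000101111110100111000111100010
& 010101001100101000100111000101001
= 000000001100100000100000000100000

0b000000001100100000100000000100000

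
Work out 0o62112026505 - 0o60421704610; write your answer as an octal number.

Subtract column by column in base 8:
  5-0 → 5
  0-1 → 7 (borrow)
  5-6-1 → 6 (borrow)
  6-4-1 → 1
  2-0 → 2
  0-7 → 1 (borrow)
  2-1-1 → 0
  1-2 → 7 (borrow)
  1-4-1 → 4 (borrow)
  2-0-1 → 1
  6-6 → 0

0o1470121675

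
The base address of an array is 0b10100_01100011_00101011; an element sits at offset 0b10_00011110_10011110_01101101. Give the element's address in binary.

Add column by column in base 2, right to left:
  1+1 = 0 carry 1
  1+0+1 = 0 carry 1
  0+1+1 = 0 carry 1
  1+1+1 = 1 carry 1
  0+0+1 = 1
  1+1 = 0 carry 1
  0+1+1 = 0 carry 1
  0+0+1 = 1
  1+0 = 1
  1+1 = 0 carry 1
  0+1+1 = 0 carry 1
  0+1+1 = 0 carry 1
  0+1+1 = 0 carry 1
  1+0+1 = 0 carry 1
  1+0+1 = 0 carry 1
  0+1+1 = 0 carry 1
  0+0+1 = 1
  0+1 = 1
  1+1 = 0 carry 1
  0+1+1 = 0 carry 1
  1+1+1 = 1 carry 1
  0+0+1 = 1
  0+0 = 0
  0+0 = 0
  0+0 = 0
  0+1 = 1

0b10001100110000000110011000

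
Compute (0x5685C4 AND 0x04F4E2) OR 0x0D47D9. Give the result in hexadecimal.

0xDC7D9

0x5685C4 AND 0x04F4E2 = 0x0484C0.
Then OR with 0x0D47D9.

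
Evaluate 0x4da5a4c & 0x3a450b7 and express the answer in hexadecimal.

0x0805004

AND each hex digit independently (no carries):
  4&3=0, d&a=8, a&4=0, 5&5=5, a&0=0, 4&b=0, c&7=4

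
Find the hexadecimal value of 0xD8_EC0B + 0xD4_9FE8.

Add column by column in base 16, right to left:
  B+8 = 3 carry 1
  0+E+1 = F
  C+F = B carry 1
  E+9+1 = 8 carry 1
  8+4+1 = D
  D+D = A carry 1
  final carry 1

0x1AD8BF3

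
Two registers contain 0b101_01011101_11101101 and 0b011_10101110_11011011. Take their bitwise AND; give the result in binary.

0b0010000110011001001

AND bit by bit (1 only where both bits are 1):
  1010101110111101101
& 0111010111011011011
= 0010000110011001001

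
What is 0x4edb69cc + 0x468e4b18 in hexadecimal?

Add column by column in base 16, right to left:
  c+8 = 4 carry 1
  c+1+1 = e
  9+b = 4 carry 1
  6+4+1 = b
  b+e = 9 carry 1
  d+8+1 = 6 carry 1
  e+6+1 = 5 carry 1
  4+4+1 = 9

0x9569b4e4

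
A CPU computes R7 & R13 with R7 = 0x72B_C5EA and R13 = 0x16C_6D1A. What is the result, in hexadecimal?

AND each hex digit independently (no carries):
  7&1=1, 2&6=2, B&C=8, C&6=4, 5&D=5, E&1=0, A&A=A

0x128450A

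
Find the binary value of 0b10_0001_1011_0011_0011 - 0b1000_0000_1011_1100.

Subtract column by column in base 2:
  1-0 → 1
  1-0 → 1
  0-1 → 1 (borrow)
  0-1-1 → 0 (borrow)
  1-1-1 → 1 (borrow)
  1-1-1 → 1 (borrow)
  0-0-1 → 1 (borrow)
  0-1-1 → 0 (borrow)
  1-0-1 → 0
  1-0 → 1
  0-0 → 0
  1-0 → 1
  1-0 → 1
  0-0 → 0
  0-0 → 0
  0-1 → 1 (borrow)
  0-0-1 → 1 (borrow)
  1-0-1 → 0

0b11001101001110111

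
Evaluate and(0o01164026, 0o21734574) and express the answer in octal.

0o01124024

AND each oct digit independently (no carries):
  0&2=0, 1&1=1, 1&7=1, 6&3=2, 4&4=4, 0&5=0, 2&7=2, 6&4=4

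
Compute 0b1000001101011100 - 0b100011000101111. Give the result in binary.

0b11110100101101

Subtract column by column in base 2:
  0-1 → 1 (borrow)
  0-1-1 → 0 (borrow)
  1-1-1 → 1 (borrow)
  1-1-1 → 1 (borrow)
  1-0-1 → 0
  0-1 → 1 (borrow)
  1-0-1 → 0
  0-0 → 0
  1-0 → 1
  1-1 → 0
  0-1 → 1 (borrow)
  0-0-1 → 1 (borrow)
  0-0-1 → 1 (borrow)
  0-0-1 → 1 (borrow)
  0-1-1 → 0 (borrow)
  1-0-1 → 0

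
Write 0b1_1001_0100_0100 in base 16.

0x1944

Group the bits into nibbles: 0001 1001 0100 0100 → 1944.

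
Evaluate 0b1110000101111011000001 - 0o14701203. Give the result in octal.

0o1156076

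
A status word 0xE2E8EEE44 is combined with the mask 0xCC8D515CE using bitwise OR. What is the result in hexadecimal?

OR each hex digit independently (no carries):
  E|C=E, 2|C=E, E|8=E, 8|D=D, E|5=F, E|1=F, E|5=F, 4|C=C, 4|E=E

0xEEEDFFFCE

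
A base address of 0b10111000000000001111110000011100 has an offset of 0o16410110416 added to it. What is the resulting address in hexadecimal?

0b10111000000000001111110000011100 = 0xB800FC1C in hexadecimal.
0o16410110416 = 0x7420910E in hexadecimal.
Add column by column in base 16, right to left:
  C+E = A carry 1
  1+0+1 = 2
  C+1 = D
  F+9 = 8 carry 1
  0+0+1 = 1
  0+2 = 2
  8+4 = C
  B+7 = 2 carry 1
  final carry 1

0x12C218D2A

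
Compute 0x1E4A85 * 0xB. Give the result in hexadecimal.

0x14D33B7

Multiply each base-16 digit by 11, carrying:
  5×11 = 55 → write 7 carry 3
  8×11+3 = 91 → write B carry 5
  A×11+5 = 115 → write 3 carry 7
  4×11+7 = 51 → write 3 carry 3
  E×11+3 = 157 → write D carry 9
  1×11+9 = 20 → write 4 carry 1
  remaining carry: 1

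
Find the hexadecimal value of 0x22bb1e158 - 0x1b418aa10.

0x77993748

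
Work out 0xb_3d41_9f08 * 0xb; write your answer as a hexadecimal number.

Multiply each base-16 digit by 11, carrying:
  8×11 = 88 → write 8 carry 5
  0×11+5 = 5 → write 5
  f×11 = 165 → write 5 carry 10
  9×11+10 = 109 → write d carry 6
  1×11+6 = 17 → write 1 carry 1
  4×11+1 = 45 → write d carry 2
  d×11+2 = 145 → write 1 carry 9
  3×11+9 = 42 → write a carry 2
  b×11+2 = 123 → write b carry 7
  remaining carry: 7

0x7ba1d1d558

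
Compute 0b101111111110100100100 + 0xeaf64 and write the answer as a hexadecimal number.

0x26ac88

0b101111111110100100100 = 0x17fd24 in hexadecimal.
Add column by column in base 16, right to left:
  4+4 = 8
  2+6 = 8
  d+f = c carry 1
  f+a+1 = a carry 1
  7+e+1 = 6 carry 1
  1+0+1 = 2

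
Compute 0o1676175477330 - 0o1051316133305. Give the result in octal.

Subtract column by column in base 8:
  0-5 → 3 (borrow)
  3-0-1 → 2
  3-3 → 0
  7-3 → 4
  7-3 → 4
  4-1 → 3
  5-6 → 7 (borrow)
  7-1-1 → 5
  1-3 → 6 (borrow)
  6-1-1 → 4
  7-5 → 2
  6-0 → 6
  1-1 → 0

0o624657344023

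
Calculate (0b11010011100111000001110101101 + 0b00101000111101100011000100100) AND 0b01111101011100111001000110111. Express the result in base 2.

0b1111100000100100000000010001

Add column by column in base 2, right to left:
  1+0 = 1
  0+0 = 0
  1+1 = 0 carry 1
  1+0+1 = 0 carry 1
  0+0+1 = 1
  1+1 = 0 carry 1
  0+0+1 = 1
  1+0 = 1
  1+0 = 1
  1+1 = 0 carry 1
  0+1+1 = 0 carry 1
  0+0+1 = 1
  0+0 = 0
  0+0 = 0
  0+1 = 1
  1+1 = 0 carry 1
  1+0+1 = 0 carry 1
  1+1+1 = 1 carry 1
  0+1+1 = 0 carry 1
  0+1+1 = 0 carry 1
  1+1+1 = 1 carry 1
  1+0+1 = 0 carry 1
  1+0+1 = 0 carry 1
  0+0+1 = 1
  0+1 = 1
  1+0 = 1
  0+1 = 1
  1+0 = 1
  1+0 = 1
Sum = 0b11111100100100100100111010001; now AND with 0b01111101011100111001000110111:
  11111100100100100100111010001
& 01111101011100111001000110111
= 01111100000100100000000010001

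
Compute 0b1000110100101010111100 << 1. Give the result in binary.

Left shift by 1: append 1 zero bit.

0b10001101001010101111000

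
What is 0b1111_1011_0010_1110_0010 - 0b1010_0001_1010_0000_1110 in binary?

0b1011001100011010100

Subtract column by column in base 2:
  0-0 → 0
  1-1 → 0
  0-1 → 1 (borrow)
  0-1-1 → 0 (borrow)
  0-0-1 → 1 (borrow)
  1-0-1 → 0
  1-0 → 1
  1-0 → 1
  0-0 → 0
  1-1 → 0
  0-0 → 0
  0-1 → 1 (borrow)
  1-1-1 → 1 (borrow)
  1-0-1 → 0
  0-0 → 0
  1-0 → 1
  1-0 → 1
  1-1 → 0
  1-0 → 1
  1-1 → 0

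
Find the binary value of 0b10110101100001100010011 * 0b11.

0b1000100000100100100111001

Multiply each base-2 digit by 3, carrying:
  1×3 = 3 → write 1 carry 1
  1×3+1 = 4 → write 0 carry 2
  0×3+2 = 2 → write 0 carry 1
  0×3+1 = 1 → write 1
  1×3 = 3 → write 1 carry 1
  0×3+1 = 1 → write 1
  0×3 = 0 → write 0
  0×3 = 0 → write 0
  1×3 = 3 → write 1 carry 1
  1×3+1 = 4 → write 0 carry 2
  0×3+2 = 2 → write 0 carry 1
  0×3+1 = 1 → write 1
  0×3 = 0 → write 0
  0×3 = 0 → write 0
  1×3 = 3 → write 1 carry 1
  1×3+1 = 4 → write 0 carry 2
  0×3+2 = 2 → write 0 carry 1
  1×3+1 = 4 → write 0 carry 2
  0×3+2 = 2 → write 0 carry 1
  1×3+1 = 4 → write 0 carry 2
  1×3+2 = 5 → write 1 carry 2
  0×3+2 = 2 → write 0 carry 1
  1×3+1 = 4 → write 0 carry 2
  remaining carry: 10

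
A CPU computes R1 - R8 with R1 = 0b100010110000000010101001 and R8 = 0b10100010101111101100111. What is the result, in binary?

Subtract column by column in base 2:
  1-1 → 0
  0-1 → 1 (borrow)
  0-1-1 → 0 (borrow)
  1-0-1 → 0
  0-0 → 0
  1-1 → 0
  0-1 → 1 (borrow)
  1-0-1 → 0
  0-1 → 1 (borrow)
  0-1-1 → 0 (borrow)
  0-1-1 → 0 (borrow)
  0-1-1 → 0 (borrow)
  0-1-1 → 0 (borrow)
  0-0-1 → 1 (borrow)
  0-1-1 → 0 (borrow)
  0-0-1 → 1 (borrow)
  1-1-1 → 1 (borrow)
  1-0-1 → 0
  0-0 → 0
  1-0 → 1
  0-1 → 1 (borrow)
  0-0-1 → 1 (borrow)
  0-1-1 → 0 (borrow)
  1-0-1 → 0

0b1110011010000101000010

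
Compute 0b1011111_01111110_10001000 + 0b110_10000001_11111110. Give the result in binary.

Add column by column in base 2, right to left:
  0+0 = 0
  0+1 = 1
  0+1 = 1
  1+1 = 0 carry 1
  0+1+1 = 0 carry 1
  0+1+1 = 0 carry 1
  0+1+1 = 0 carry 1
  1+1+1 = 1 carry 1
  0+1+1 = 0 carry 1
  1+0+1 = 0 carry 1
  1+0+1 = 0 carry 1
  1+0+1 = 0 carry 1
  1+0+1 = 0 carry 1
  1+0+1 = 0 carry 1
  1+0+1 = 0 carry 1
  0+1+1 = 0 carry 1
  1+0+1 = 0 carry 1
  1+1+1 = 1 carry 1
  1+1+1 = 1 carry 1
  1+0+1 = 0 carry 1
  1+0+1 = 0 carry 1
  0+0+1 = 1
  1+0 = 1

0b11001100000000010000110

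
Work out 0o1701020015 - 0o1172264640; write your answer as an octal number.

0o506533155

Subtract column by column in base 8:
  5-0 → 5
  1-4 → 5 (borrow)
  0-6-1 → 1 (borrow)
  0-4-1 → 3 (borrow)
  2-6-1 → 3 (borrow)
  0-2-1 → 5 (borrow)
  1-2-1 → 6 (borrow)
  0-7-1 → 0 (borrow)
  7-1-1 → 5
  1-1 → 0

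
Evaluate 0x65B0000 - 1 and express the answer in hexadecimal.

0x65AFFFF

The trailing 4 digits are 0, so subtracting 1 borrows through: they become F and the next digit up decrements.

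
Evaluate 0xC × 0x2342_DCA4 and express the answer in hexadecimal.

0x1A72257B0

Multiply each base-16 digit by 12, carrying:
  4×12 = 48 → write 0 carry 3
  A×12+3 = 123 → write B carry 7
  C×12+7 = 151 → write 7 carry 9
  D×12+9 = 165 → write 5 carry 10
  2×12+10 = 34 → write 2 carry 2
  4×12+2 = 50 → write 2 carry 3
  3×12+3 = 39 → write 7 carry 2
  2×12+2 = 26 → write A carry 1
  remaining carry: 1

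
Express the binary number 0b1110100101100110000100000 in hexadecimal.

Group the bits into nibbles: 0001 1101 0010 1100 1100 0010 0000 → 1D2CC20.

0x1D2CC20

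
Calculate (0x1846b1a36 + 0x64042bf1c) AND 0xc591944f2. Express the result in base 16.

Add column by column in base 16, right to left:
  6+c = 2 carry 1
  3+1+1 = 5
  a+f = 9 carry 1
  1+b+1 = d
  b+2 = d
  6+4 = a
  4+0 = 4
  8+4 = c
  1+6 = 7
Sum = 0x7c4add952; now AND with 0xc591944f2:
  7&c=4, c&5=4, 4&9=0, a&1=0, d&9=9, d&4=4, 9&4=0, 5&f=5, 2&2=2

0x440094052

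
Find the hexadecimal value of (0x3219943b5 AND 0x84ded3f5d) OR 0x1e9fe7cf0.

0x3219943b5 AND 0x84ded3f5d = 0x001890315.
Then OR with 0x1e9fe7cf0.

0x1e9ff7ff5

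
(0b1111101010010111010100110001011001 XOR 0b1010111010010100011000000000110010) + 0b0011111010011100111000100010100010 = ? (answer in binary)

0b1001001010100000000101010100001101

First 0b1111101010010111010100110001011001 XOR 0b1010111010010100011000000000110010 = 0b0101010000000011001100110001101011.
Add column by column in base 2, right to left:
  1+0 = 1
  1+1 = 0 carry 1
  0+0+1 = 1
  1+0 = 1
  0+0 = 0
  1+1 = 0 carry 1
  1+0+1 = 0 carry 1
  0+1+1 = 0 carry 1
  0+0+1 = 1
  0+0 = 0
  1+0 = 1
  1+1 = 0 carry 1
  0+0+1 = 1
  0+0 = 0
  1+0 = 1
  1+1 = 0 carry 1
  0+1+1 = 0 carry 1
  0+1+1 = 0 carry 1
  1+0+1 = 0 carry 1
  1+0+1 = 0 carry 1
  0+1+1 = 0 carry 1
  0+1+1 = 0 carry 1
  0+1+1 = 0 carry 1
  0+0+1 = 1
  0+0 = 0
  0+1 = 1
  0+0 = 0
  0+1 = 1
  1+1 = 0 carry 1
  0+1+1 = 0 carry 1
  1+1+1 = 1 carry 1
  0+1+1 = 0 carry 1
  1+0+1 = 0 carry 1
  final carry 1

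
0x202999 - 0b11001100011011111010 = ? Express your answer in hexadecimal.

0b11001100011011111010 = 0xcc6fa in hexadecimal.
Subtract column by column in base 16:
  9-a → f (borrow)
  9-f-1 → 9 (borrow)
  9-6-1 → 2
  2-c → 6 (borrow)
  0-c-1 → 3 (borrow)
  2-0-1 → 1

0x13629f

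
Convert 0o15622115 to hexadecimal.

Each octal digit is 3 bits: 1=001 5=101 6=110 2=010 2=010 1=001 1=001 5=101.
Group the bits into nibbles: 0011 0111 0010 0100 0100 1101 → 37244d.

0x37244d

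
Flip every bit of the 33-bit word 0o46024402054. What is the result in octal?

0o31753375723

Each oct digit d becomes 7−d:
  4→3, 6→1, 0→7, 2→5, 4→3, 4→3, 0→7, 2→5, 0→7, 5→2, 4→3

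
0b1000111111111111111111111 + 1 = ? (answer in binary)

The trailing 21 digits are 1 (max in base 2), so adding 1 cascades: they roll to 0 and the next digit up increments.

0b1001000000000000000000000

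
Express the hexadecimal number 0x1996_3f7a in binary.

0b11001100101100011111101111010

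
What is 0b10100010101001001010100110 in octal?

Group the bits in threes: 010 100 010 101 001 001 010 100 110 → 242511246.

0o242511246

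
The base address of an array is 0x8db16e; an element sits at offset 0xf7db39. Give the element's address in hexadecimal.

0x1858ca7

Add column by column in base 16, right to left:
  e+9 = 7 carry 1
  6+3+1 = a
  1+b = c
  b+d = 8 carry 1
  d+7+1 = 5 carry 1
  8+f+1 = 8 carry 1
  final carry 1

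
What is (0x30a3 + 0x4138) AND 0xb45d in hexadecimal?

Add column by column in base 16, right to left:
  3+8 = b
  a+3 = d
  0+1 = 1
  3+4 = 7
Sum = 0x71db; now AND with 0xb45d:
  7&b=3, 1&4=0, d&5=5, b&d=9

0x3059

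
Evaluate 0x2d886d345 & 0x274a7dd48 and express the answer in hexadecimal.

0x25086d140

AND each hex digit independently (no carries):
  2&2=2, d&7=5, 8&4=0, 8&a=8, 6&7=6, d&d=d, 3&d=1, 4&4=4, 5&8=0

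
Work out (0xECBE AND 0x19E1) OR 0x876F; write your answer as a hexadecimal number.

0x8FEF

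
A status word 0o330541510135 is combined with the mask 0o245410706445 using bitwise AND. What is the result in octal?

AND each oct digit independently (no carries):
  3&2=2, 3&4=0, 0&5=0, 5&4=4, 4&1=0, 1&0=0, 5&7=5, 1&0=0, 0&6=0, 1&4=0, 3&4=0, 5&5=5

0o200400500005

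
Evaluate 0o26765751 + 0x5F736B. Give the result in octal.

0x5F736B = 0o27671553 in octal.
Add column by column in base 8, right to left:
  1+3 = 4
  5+5 = 2 carry 1
  7+5+1 = 5 carry 1
  5+1+1 = 7
  6+7 = 5 carry 1
  7+6+1 = 6 carry 1
  6+7+1 = 6 carry 1
  2+2+1 = 5

0o56657524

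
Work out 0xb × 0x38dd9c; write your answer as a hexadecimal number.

0x27185b4

Multiply each base-16 digit by 11, carrying:
  c×11 = 132 → write 4 carry 8
  9×11+8 = 107 → write b carry 6
  d×11+6 = 149 → write 5 carry 9
  d×11+9 = 152 → write 8 carry 9
  8×11+9 = 97 → write 1 carry 6
  3×11+6 = 39 → write 7 carry 2
  remaining carry: 2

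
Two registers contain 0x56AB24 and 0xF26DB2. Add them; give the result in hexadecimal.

0x14918D6

Add column by column in base 16, right to left:
  4+2 = 6
  2+B = D
  B+D = 8 carry 1
  A+6+1 = 1 carry 1
  6+2+1 = 9
  5+F = 4 carry 1
  final carry 1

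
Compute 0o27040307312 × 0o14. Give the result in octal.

0o424604530570

Multiply each base-8 digit by 12, carrying:
  2×12 = 24 → write 0 carry 3
  1×12+3 = 15 → write 7 carry 1
  3×12+1 = 37 → write 5 carry 4
  7×12+4 = 88 → write 0 carry 11
  0×12+11 = 11 → write 3 carry 1
  3×12+1 = 37 → write 5 carry 4
  0×12+4 = 4 → write 4
  4×12 = 48 → write 0 carry 6
  0×12+6 = 6 → write 6
  7×12 = 84 → write 4 carry 10
  2×12+10 = 34 → write 2 carry 4
  remaining carry: 4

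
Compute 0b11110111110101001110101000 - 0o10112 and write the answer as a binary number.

0o10112 = 0b1000001001010 in binary.
Subtract column by column in base 2:
  0-0 → 0
  0-1 → 1 (borrow)
  0-0-1 → 1 (borrow)
  1-1-1 → 1 (borrow)
  0-0-1 → 1 (borrow)
  1-0-1 → 0
  0-1 → 1 (borrow)
  1-0-1 → 0
  1-0 → 1
  1-0 → 1
  0-0 → 0
  0-0 → 0
  1-1 → 0
  0-0 → 0
  1-0 → 1
  0-0 → 0
  1-0 → 1
  1-0 → 1
  1-0 → 1
  1-0 → 1
  1-0 → 1
  0-0 → 0
  1-0 → 1
  1-0 → 1
  1-0 → 1
  1-0 → 1

0b11110111110100001101011110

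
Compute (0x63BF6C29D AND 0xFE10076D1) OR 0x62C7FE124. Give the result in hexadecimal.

0x63BF6C29D AND 0xFE10076D1 = 0x621004291.
Then OR with 0x62C7FE124.

0x62D7FE3B5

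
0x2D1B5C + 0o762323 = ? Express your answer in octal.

0x2D1B5C = 0o13215534 in octal.
Add column by column in base 8, right to left:
  4+3 = 7
  3+2 = 5
  5+3 = 0 carry 1
  5+2+1 = 0 carry 1
  1+6+1 = 0 carry 1
  2+7+1 = 2 carry 1
  3+0+1 = 4
  1+0 = 1

0o14200057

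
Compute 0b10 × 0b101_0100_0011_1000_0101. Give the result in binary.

0b10101000011100001010

Multiply each base-2 digit by 2, carrying:
  1×2 = 2 → write 0 carry 1
  0×2+1 = 1 → write 1
  1×2 = 2 → write 0 carry 1
  0×2+1 = 1 → write 1
  0×2 = 0 → write 0
  0×2 = 0 → write 0
  0×2 = 0 → write 0
  1×2 = 2 → write 0 carry 1
  1×2+1 = 3 → write 1 carry 1
  1×2+1 = 3 → write 1 carry 1
  0×2+1 = 1 → write 1
  0×2 = 0 → write 0
  0×2 = 0 → write 0
  0×2 = 0 → write 0
  1×2 = 2 → write 0 carry 1
  0×2+1 = 1 → write 1
  1×2 = 2 → write 0 carry 1
  0×2+1 = 1 → write 1
  1×2 = 2 → write 0 carry 1
  remaining carry: 1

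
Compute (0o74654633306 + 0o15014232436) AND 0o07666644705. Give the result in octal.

Add column by column in base 8, right to left:
  6+6 = 4 carry 1
  0+3+1 = 4
  3+4 = 7
  3+2 = 5
  3+3 = 6
  6+2 = 0 carry 1
  4+4+1 = 1 carry 1
  5+1+1 = 7
  6+0 = 6
  4+5 = 1 carry 1
  7+1+1 = 1 carry 1
  final carry 1
Sum = 0o111671065744; now AND with 0o07666644705:
  1&0=0, 1&0=0, 1&7=1, 6&6=6, 7&6=6, 1&6=0, 0&6=0, 6&4=4, 5&4=4, 7&7=7, 4&0=0, 4&5=4

0o1660044704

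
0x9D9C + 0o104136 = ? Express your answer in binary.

0b10010010111111010

0x9D9C = 0b1001110110011100 in binary.
0o104136 = 0b1000100001011110 in binary.
Add column by column in base 2, right to left:
  0+0 = 0
  0+1 = 1
  1+1 = 0 carry 1
  1+1+1 = 1 carry 1
  1+1+1 = 1 carry 1
  0+0+1 = 1
  0+1 = 1
  1+0 = 1
  1+0 = 1
  0+0 = 0
  1+0 = 1
  1+1 = 0 carry 1
  1+0+1 = 0 carry 1
  0+0+1 = 1
  0+0 = 0
  1+1 = 0 carry 1
  final carry 1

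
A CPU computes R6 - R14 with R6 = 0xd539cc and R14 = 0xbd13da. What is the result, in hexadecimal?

Subtract column by column in base 16:
  c-a → 2
  c-d → f (borrow)
  9-3-1 → 5
  3-1 → 2
  5-d → 8 (borrow)
  d-b-1 → 1

0x1825f2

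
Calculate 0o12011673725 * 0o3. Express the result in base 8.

0o36035463577

Multiply each base-8 digit by 3, carrying:
  5×3 = 15 → write 7 carry 1
  2×3+1 = 7 → write 7
  7×3 = 21 → write 5 carry 2
  3×3+2 = 11 → write 3 carry 1
  7×3+1 = 22 → write 6 carry 2
  6×3+2 = 20 → write 4 carry 2
  1×3+2 = 5 → write 5
  1×3 = 3 → write 3
  0×3 = 0 → write 0
  2×3 = 6 → write 6
  1×3 = 3 → write 3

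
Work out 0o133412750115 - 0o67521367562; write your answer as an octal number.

Subtract column by column in base 8:
  5-2 → 3
  1-6 → 3 (borrow)
  1-5-1 → 3 (borrow)
  0-7-1 → 0 (borrow)
  5-6-1 → 6 (borrow)
  7-3-1 → 3
  2-1 → 1
  1-2 → 7 (borrow)
  4-5-1 → 6 (borrow)
  3-7-1 → 3 (borrow)
  3-6-1 → 4 (borrow)
  1-0-1 → 0

0o43671360333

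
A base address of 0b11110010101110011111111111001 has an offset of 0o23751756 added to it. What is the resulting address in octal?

0o3651611747

0b11110010101110011111111111001 = 0o3625637771 in octal.
Add column by column in base 8, right to left:
  1+6 = 7
  7+5 = 4 carry 1
  7+7+1 = 7 carry 1
  7+1+1 = 1 carry 1
  3+5+1 = 1 carry 1
  6+7+1 = 6 carry 1
  5+3+1 = 1 carry 1
  2+2+1 = 5
  6+0 = 6
  3+0 = 3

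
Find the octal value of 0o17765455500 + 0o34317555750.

Add column by column in base 8, right to left:
  0+0 = 0
  0+5 = 5
  5+7 = 4 carry 1
  5+5+1 = 3 carry 1
  5+5+1 = 3 carry 1
  4+5+1 = 2 carry 1
  5+7+1 = 5 carry 1
  6+1+1 = 0 carry 1
  7+3+1 = 3 carry 1
  7+4+1 = 4 carry 1
  1+3+1 = 5

0o54305233450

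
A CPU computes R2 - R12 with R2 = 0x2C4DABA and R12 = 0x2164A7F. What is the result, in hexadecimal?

0xAE903B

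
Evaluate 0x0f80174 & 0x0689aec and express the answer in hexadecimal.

AND each hex digit independently (no carries):
  0&0=0, f&6=6, 8&8=8, 0&9=0, 1&a=0, 7&e=6, 4&c=4

0x0680064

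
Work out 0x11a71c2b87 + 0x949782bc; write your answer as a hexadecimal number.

0x123bb3ae43

Add column by column in base 16, right to left:
  7+c = 3 carry 1
  8+b+1 = 4 carry 1
  b+2+1 = e
  2+8 = a
  c+7 = 3 carry 1
  1+9+1 = b
  7+4 = b
  a+9 = 3 carry 1
  1+0+1 = 2
  1+0 = 1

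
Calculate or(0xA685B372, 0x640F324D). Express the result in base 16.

0xE68FB37F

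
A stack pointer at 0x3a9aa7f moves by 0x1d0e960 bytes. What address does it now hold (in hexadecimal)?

Add column by column in base 16, right to left:
  f+0 = f
  7+6 = d
  a+9 = 3 carry 1
  a+e+1 = 9 carry 1
  9+0+1 = a
  a+d = 7 carry 1
  3+1+1 = 5

0x57a93df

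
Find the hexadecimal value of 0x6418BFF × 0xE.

0x5795A7F2

Multiply each base-16 digit by 14, carrying:
  F×14 = 210 → write 2 carry 13
  F×14+13 = 223 → write F carry 13
  B×14+13 = 167 → write 7 carry 10
  8×14+10 = 122 → write A carry 7
  1×14+7 = 21 → write 5 carry 1
  4×14+1 = 57 → write 9 carry 3
  6×14+3 = 87 → write 7 carry 5
  remaining carry: 5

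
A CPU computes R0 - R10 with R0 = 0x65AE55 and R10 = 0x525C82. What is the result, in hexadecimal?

0x1351D3

Subtract column by column in base 16:
  5-2 → 3
  5-8 → D (borrow)
  E-C-1 → 1
  A-5 → 5
  5-2 → 3
  6-5 → 1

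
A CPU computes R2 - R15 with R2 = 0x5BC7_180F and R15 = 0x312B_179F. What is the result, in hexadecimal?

0x2A9C0070

Subtract column by column in base 16:
  F-F → 0
  0-9 → 7 (borrow)
  8-7-1 → 0
  1-1 → 0
  7-B → C (borrow)
  C-2-1 → 9
  B-1 → A
  5-3 → 2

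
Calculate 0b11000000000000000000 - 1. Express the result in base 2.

0b10111111111111111111

The trailing 18 digits are 0, so subtracting 1 borrows through: they become 1 and the next digit up decrements.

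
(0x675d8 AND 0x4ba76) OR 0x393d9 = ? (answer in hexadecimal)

0x7b3d9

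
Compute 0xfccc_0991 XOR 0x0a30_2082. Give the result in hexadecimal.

0xf6fc2913

XOR each hex digit independently (no carries):
  f^0=f, c^a=6, c^3=f, c^0=c, 0^2=2, 9^0=9, 9^8=1, 1^2=3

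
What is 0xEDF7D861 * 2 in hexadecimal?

Multiply each base-16 digit by 2, carrying:
  1×2 = 2 → write 2
  6×2 = 12 → write C
  8×2 = 16 → write 0 carry 1
  D×2+1 = 27 → write B carry 1
  7×2+1 = 15 → write F
  F×2 = 30 → write E carry 1
  D×2+1 = 27 → write B carry 1
  E×2+1 = 29 → write D carry 1
  remaining carry: 1

0x1DBEFB0C2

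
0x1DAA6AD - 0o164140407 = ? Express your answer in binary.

0x1DAA6AD = 0b1110110101010011010101101 in binary.
0o164140407 = 0b1110100001100000100000111 in binary.
Subtract column by column in base 2:
  1-1 → 0
  0-1 → 1 (borrow)
  1-1-1 → 1 (borrow)
  1-0-1 → 0
  0-0 → 0
  1-0 → 1
  0-0 → 0
  1-0 → 1
  0-1 → 1 (borrow)
  1-0-1 → 0
  1-0 → 1
  0-0 → 0
  0-0 → 0
  1-0 → 1
  0-1 → 1 (borrow)
  1-1-1 → 1 (borrow)
  0-0-1 → 1 (borrow)
  1-0-1 → 0
  0-0 → 0
  1-0 → 1
  1-1 → 0
  0-0 → 0
  1-1 → 0
  1-1 → 0
  1-1 → 0

0b10011110010110100110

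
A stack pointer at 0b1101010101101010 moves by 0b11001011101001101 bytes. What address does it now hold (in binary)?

0b100110110010110111

Add column by column in base 2, right to left:
  0+1 = 1
  1+0 = 1
  0+1 = 1
  1+1 = 0 carry 1
  0+0+1 = 1
  1+0 = 1
  1+1 = 0 carry 1
  0+0+1 = 1
  1+1 = 0 carry 1
  0+1+1 = 0 carry 1
  1+1+1 = 1 carry 1
  0+0+1 = 1
  1+1 = 0 carry 1
  0+0+1 = 1
  1+0 = 1
  1+1 = 0 carry 1
  0+1+1 = 0 carry 1
  final carry 1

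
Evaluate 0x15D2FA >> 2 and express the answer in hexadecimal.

2 bits is not a whole number of base-16 digits; in binary: 101011101001011111010 >> 2 = 1010111010010111110.

0x574BE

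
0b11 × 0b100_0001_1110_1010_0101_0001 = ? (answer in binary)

0b110001011011111011110011

Multiply each base-2 digit by 3, carrying:
  1×3 = 3 → write 1 carry 1
  0×3+1 = 1 → write 1
  0×3 = 0 → write 0
  0×3 = 0 → write 0
  1×3 = 3 → write 1 carry 1
  0×3+1 = 1 → write 1
  1×3 = 3 → write 1 carry 1
  0×3+1 = 1 → write 1
  0×3 = 0 → write 0
  1×3 = 3 → write 1 carry 1
  0×3+1 = 1 → write 1
  1×3 = 3 → write 1 carry 1
  0×3+1 = 1 → write 1
  1×3 = 3 → write 1 carry 1
  1×3+1 = 4 → write 0 carry 2
  1×3+2 = 5 → write 1 carry 2
  1×3+2 = 5 → write 1 carry 2
  0×3+2 = 2 → write 0 carry 1
  0×3+1 = 1 → write 1
  0×3 = 0 → write 0
  0×3 = 0 → write 0
  0×3 = 0 → write 0
  1×3 = 3 → write 1 carry 1
  remaining carry: 1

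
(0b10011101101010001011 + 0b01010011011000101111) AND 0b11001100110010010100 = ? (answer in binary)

Add column by column in base 2, right to left:
  1+1 = 0 carry 1
  1+1+1 = 1 carry 1
  0+1+1 = 0 carry 1
  1+1+1 = 1 carry 1
  0+0+1 = 1
  0+1 = 1
  0+0 = 0
  1+0 = 1
  0+0 = 0
  1+1 = 0 carry 1
  0+1+1 = 0 carry 1
  1+0+1 = 0 carry 1
  1+1+1 = 1 carry 1
  0+1+1 = 0 carry 1
  1+0+1 = 0 carry 1
  1+0+1 = 0 carry 1
  1+1+1 = 1 carry 1
  0+0+1 = 1
  0+1 = 1
  1+0 = 1
Sum = 0b11110001000010111010; now AND with 0b11001100110010010100:
  11110001000010111010
& 11001100110010010100
= 11000000000010010000

0b11000000000010010000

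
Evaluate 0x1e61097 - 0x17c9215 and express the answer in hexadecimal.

0x697e82

Subtract column by column in base 16:
  7-5 → 2
  9-1 → 8
  0-2 → e (borrow)
  1-9-1 → 7 (borrow)
  6-c-1 → 9 (borrow)
  e-7-1 → 6
  1-1 → 0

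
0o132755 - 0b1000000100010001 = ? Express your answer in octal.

0b1000000100010001 = 0o100421 in octal.
Subtract column by column in base 8:
  5-1 → 4
  5-2 → 3
  7-4 → 3
  2-0 → 2
  3-0 → 3
  1-1 → 0

0o32334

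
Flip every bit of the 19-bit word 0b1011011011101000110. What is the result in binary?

Invert each bit: 1011011011101000110 → 0100100100010111001.

0b0100100100010111001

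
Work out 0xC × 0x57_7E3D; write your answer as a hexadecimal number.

Multiply each base-16 digit by 12, carrying:
  D×12 = 156 → write C carry 9
  3×12+9 = 45 → write D carry 2
  E×12+2 = 170 → write A carry 10
  7×12+10 = 94 → write E carry 5
  7×12+5 = 89 → write 9 carry 5
  5×12+5 = 65 → write 1 carry 4
  remaining carry: 4

0x419EADC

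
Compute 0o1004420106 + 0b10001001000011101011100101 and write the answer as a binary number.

0b1010001101100101101100101011

0o1004420106 = 0b1000000100100010000001000110 in binary.
Add column by column in base 2, right to left:
  0+1 = 1
  1+0 = 1
  1+1 = 0 carry 1
  0+0+1 = 1
  0+0 = 0
  0+1 = 1
  1+1 = 0 carry 1
  0+1+1 = 0 carry 1
  0+0+1 = 1
  0+1 = 1
  0+0 = 0
  0+1 = 1
  0+1 = 1
  1+1 = 0 carry 1
  0+0+1 = 1
  0+0 = 0
  0+0 = 0
  1+0 = 1
  0+1 = 1
  0+0 = 0
  1+0 = 1
  0+1 = 1
  0+0 = 0
  0+0 = 0
  0+0 = 0
  0+1 = 1
  0+0 = 0
  1+0 = 1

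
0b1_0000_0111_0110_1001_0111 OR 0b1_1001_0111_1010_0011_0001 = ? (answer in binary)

OR bit by bit (1 where either bit is 1):
  100000111011010010111
| 110010111101000110001
= 110010111111010110111

0b110010111111010110111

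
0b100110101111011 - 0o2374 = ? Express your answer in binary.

0b100100001111111

0o2374 = 0b10011111100 in binary.
Subtract column by column in base 2:
  1-0 → 1
  1-0 → 1
  0-1 → 1 (borrow)
  1-1-1 → 1 (borrow)
  1-1-1 → 1 (borrow)
  1-1-1 → 1 (borrow)
  1-1-1 → 1 (borrow)
  0-1-1 → 0 (borrow)
  1-0-1 → 0
  0-0 → 0
  1-1 → 0
  1-0 → 1
  0-0 → 0
  0-0 → 0
  1-0 → 1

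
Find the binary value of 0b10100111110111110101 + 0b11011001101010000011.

0b110000001100001111000

Add column by column in base 2, right to left:
  1+1 = 0 carry 1
  0+1+1 = 0 carry 1
  1+0+1 = 0 carry 1
  0+0+1 = 1
  1+0 = 1
  1+0 = 1
  1+0 = 1
  1+1 = 0 carry 1
  1+0+1 = 0 carry 1
  0+1+1 = 0 carry 1
  1+0+1 = 0 carry 1
  1+1+1 = 1 carry 1
  1+1+1 = 1 carry 1
  1+0+1 = 0 carry 1
  1+0+1 = 0 carry 1
  0+1+1 = 0 carry 1
  0+1+1 = 0 carry 1
  1+0+1 = 0 carry 1
  0+1+1 = 0 carry 1
  1+1+1 = 1 carry 1
  final carry 1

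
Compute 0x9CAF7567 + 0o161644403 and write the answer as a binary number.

0b10011110011101101011111001101010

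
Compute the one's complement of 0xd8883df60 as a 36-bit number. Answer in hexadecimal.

0x2777c209f

Each hex digit d becomes f−d:
  d→2, 8→7, 8→7, 8→7, 3→c, d→2, f→0, 6→9, 0→f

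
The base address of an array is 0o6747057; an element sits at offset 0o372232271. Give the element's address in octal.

0o401201350

Add column by column in base 8, right to left:
  7+1 = 0 carry 1
  5+7+1 = 5 carry 1
  0+2+1 = 3
  7+2 = 1 carry 1
  4+3+1 = 0 carry 1
  7+2+1 = 2 carry 1
  6+2+1 = 1 carry 1
  0+7+1 = 0 carry 1
  0+3+1 = 4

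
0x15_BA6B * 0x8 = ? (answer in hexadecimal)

Multiply each base-16 digit by 8, carrying:
  B×8 = 88 → write 8 carry 5
  6×8+5 = 53 → write 5 carry 3
  A×8+3 = 83 → write 3 carry 5
  B×8+5 = 93 → write D carry 5
  5×8+5 = 45 → write D carry 2
  1×8+2 = 10 → write A

0xADD358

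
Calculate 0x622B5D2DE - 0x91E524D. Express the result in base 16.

0x619978091

Subtract column by column in base 16:
  E-D → 1
  D-4 → 9
  2-2 → 0
  D-5 → 8
  5-E → 7 (borrow)
  B-1-1 → 9
  2-9 → 9 (borrow)
  2-0-1 → 1
  6-0 → 6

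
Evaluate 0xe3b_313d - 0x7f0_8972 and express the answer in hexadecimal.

0x64aa7cb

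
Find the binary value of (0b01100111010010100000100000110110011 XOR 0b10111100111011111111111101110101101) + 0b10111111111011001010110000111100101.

0b110011011100100101010001110000000011

First 0b01100111010010100000100000110110011 XOR 0b10111100111011111111111101110101101 = 0b11011011101001011111011101000011110.
Add column by column in base 2, right to left:
  0+1 = 1
  1+0 = 1
  1+1 = 0 carry 1
  1+0+1 = 0 carry 1
  1+0+1 = 0 carry 1
  0+1+1 = 0 carry 1
  0+1+1 = 0 carry 1
  0+1+1 = 0 carry 1
  0+1+1 = 0 carry 1
  1+0+1 = 0 carry 1
  0+0+1 = 1
  1+0 = 1
  1+0 = 1
  1+1 = 0 carry 1
  0+1+1 = 0 carry 1
  1+0+1 = 0 carry 1
  1+1+1 = 1 carry 1
  1+0+1 = 0 carry 1
  1+1+1 = 1 carry 1
  1+0+1 = 0 carry 1
  0+0+1 = 1
  1+1 = 0 carry 1
  0+1+1 = 0 carry 1
  0+0+1 = 1
  1+1 = 0 carry 1
  0+1+1 = 0 carry 1
  1+1+1 = 1 carry 1
  1+1+1 = 1 carry 1
  1+1+1 = 1 carry 1
  0+1+1 = 0 carry 1
  1+1+1 = 1 carry 1
  1+1+1 = 1 carry 1
  0+1+1 = 0 carry 1
  1+0+1 = 0 carry 1
  1+1+1 = 1 carry 1
  final carry 1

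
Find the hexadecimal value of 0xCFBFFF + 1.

0xCFC000

The trailing 3 digits are F (max in base 16), so adding 1 cascades: they roll to 0 and the next digit up increments.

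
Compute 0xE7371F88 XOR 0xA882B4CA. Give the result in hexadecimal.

0x4FB5AB42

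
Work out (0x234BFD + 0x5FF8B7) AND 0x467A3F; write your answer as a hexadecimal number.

Add column by column in base 16, right to left:
  D+7 = 4 carry 1
  F+B+1 = B carry 1
  B+8+1 = 4 carry 1
  4+F+1 = 4 carry 1
  3+F+1 = 3 carry 1
  2+5+1 = 8
Sum = 0x8344B4; now AND with 0x467A3F:
  8&4=0, 3&6=2, 4&7=4, 4&A=0, B&3=3, 4&F=4

0x24034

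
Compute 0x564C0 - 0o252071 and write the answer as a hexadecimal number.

0x41087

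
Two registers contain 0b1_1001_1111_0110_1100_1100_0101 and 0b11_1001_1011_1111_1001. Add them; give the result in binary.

Add column by column in base 2, right to left:
  1+1 = 0 carry 1
  0+0+1 = 1
  1+0 = 1
  0+1 = 1
  0+1 = 1
  0+1 = 1
  1+1 = 0 carry 1
  1+1+1 = 1 carry 1
  0+1+1 = 0 carry 1
  0+1+1 = 0 carry 1
  1+0+1 = 0 carry 1
  1+1+1 = 1 carry 1
  0+1+1 = 0 carry 1
  1+0+1 = 0 carry 1
  1+0+1 = 0 carry 1
  0+1+1 = 0 carry 1
  1+1+1 = 1 carry 1
  1+1+1 = 1 carry 1
  1+0+1 = 0 carry 1
  1+0+1 = 0 carry 1
  1+0+1 = 0 carry 1
  0+0+1 = 1
  0+0 = 0
  1+0 = 1
  1+0 = 1

0b1101000110000100010111110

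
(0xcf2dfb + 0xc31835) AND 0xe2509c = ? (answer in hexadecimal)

0x824010

Add column by column in base 16, right to left:
  b+5 = 0 carry 1
  f+3+1 = 3 carry 1
  d+8+1 = 6 carry 1
  2+1+1 = 4
  f+3 = 2 carry 1
  c+c+1 = 9 carry 1
  final carry 1
Sum = 0x1924630; now AND with 0xe2509c:
  1&0=0, 9&e=8, 2&2=2, 4&5=4, 6&0=0, 3&9=1, 0&c=0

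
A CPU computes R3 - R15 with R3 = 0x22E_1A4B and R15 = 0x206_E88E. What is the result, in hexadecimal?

0x2731BD

Subtract column by column in base 16:
  B-E → D (borrow)
  4-8-1 → B (borrow)
  A-8-1 → 1
  1-E → 3 (borrow)
  E-6-1 → 7
  2-0 → 2
  2-2 → 0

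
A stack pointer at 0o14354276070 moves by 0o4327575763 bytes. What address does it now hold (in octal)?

0o20704074053

Add column by column in base 8, right to left:
  0+3 = 3
  7+6 = 5 carry 1
  0+7+1 = 0 carry 1
  6+5+1 = 4 carry 1
  7+7+1 = 7 carry 1
  2+5+1 = 0 carry 1
  4+7+1 = 4 carry 1
  5+2+1 = 0 carry 1
  3+3+1 = 7
  4+4 = 0 carry 1
  1+0+1 = 2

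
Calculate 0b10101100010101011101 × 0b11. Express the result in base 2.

Multiply each base-2 digit by 3, carrying:
  1×3 = 3 → write 1 carry 1
  0×3+1 = 1 → write 1
  1×3 = 3 → write 1 carry 1
  1×3+1 = 4 → write 0 carry 2
  1×3+2 = 5 → write 1 carry 2
  0×3+2 = 2 → write 0 carry 1
  1×3+1 = 4 → write 0 carry 2
  0×3+2 = 2 → write 0 carry 1
  1×3+1 = 4 → write 0 carry 2
  0×3+2 = 2 → write 0 carry 1
  1×3+1 = 4 → write 0 carry 2
  0×3+2 = 2 → write 0 carry 1
  0×3+1 = 1 → write 1
  0×3 = 0 → write 0
  1×3 = 3 → write 1 carry 1
  1×3+1 = 4 → write 0 carry 2
  0×3+2 = 2 → write 0 carry 1
  1×3+1 = 4 → write 0 carry 2
  0×3+2 = 2 → write 0 carry 1
  1×3+1 = 4 → write 0 carry 2
  remaining carry: 10

0b1000000101000000010111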